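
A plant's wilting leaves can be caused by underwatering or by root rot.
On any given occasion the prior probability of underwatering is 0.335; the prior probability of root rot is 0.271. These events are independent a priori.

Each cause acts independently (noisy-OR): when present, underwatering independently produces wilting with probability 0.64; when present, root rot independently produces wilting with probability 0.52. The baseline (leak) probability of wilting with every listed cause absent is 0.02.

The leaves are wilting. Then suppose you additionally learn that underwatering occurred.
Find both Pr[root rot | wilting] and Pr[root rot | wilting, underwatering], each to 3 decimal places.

Under noisy-OR, P(wilting | causes) = 1 − (1−0.02)·∏(1−qᵢ) over the active causes.
By total probability over the 4 (underwatering, root rot) configurations:
  P(wilting) = 0.02·0.665·0.729 + 0.5296·0.665·0.271 + 0.6472·0.335·0.729 + 0.830656·0.335·0.271
        = 0.009696 + 0.095442 + 0.158056 + 0.075411 = 0.338605
Keeping only the root rot-present terms gives 0.170853, so
  P(root rot | wilting) = 0.170853 / 0.338605 ≈ 0.505

Now also conditioning on underwatering=true:
P(wilting | underwatering) = 0.6472·0.729 + 0.830656·0.271 = 0.471809 + 0.225108 = 0.696917
The root rot-present share is 0.830656·0.271 = 0.225108.
So P(root rot | wilting, underwatering) = 0.225108/0.696917 ≈ 0.323.
The drop from 0.505 to 0.323 is the explaining-away (discounting) effect.

Pr[root rot | wilting] ≈ 0.505; Pr[root rot | wilting, underwatering] ≈ 0.323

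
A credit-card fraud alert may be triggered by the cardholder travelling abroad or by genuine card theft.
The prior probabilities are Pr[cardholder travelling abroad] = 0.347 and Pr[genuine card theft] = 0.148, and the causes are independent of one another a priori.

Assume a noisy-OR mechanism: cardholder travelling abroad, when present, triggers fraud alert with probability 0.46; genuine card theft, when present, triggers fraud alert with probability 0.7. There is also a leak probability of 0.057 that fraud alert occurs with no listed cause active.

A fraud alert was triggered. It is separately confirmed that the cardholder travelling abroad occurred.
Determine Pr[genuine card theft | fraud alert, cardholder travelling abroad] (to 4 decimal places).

Pr[genuine card theft | fraud alert, cardholder travelling abroad] ≈ 0.2307

Under noisy-OR, P(fraud alert | causes) = 1 − (1−0.057)·∏(1−qᵢ) over the active causes.
P(fraud alert | cardholder travelling abroad) = 0.49078*0.852 + 0.847234*0.148 = 0.418145 + 0.125391 = 0.543536
Of this, 0.125391 comes from 0.847234*0.148 (the genuine card theft=true cases).
P(genuine card theft | fraud alert, cardholder travelling abroad) = 0.125391 / 0.543536 ≈ 0.2307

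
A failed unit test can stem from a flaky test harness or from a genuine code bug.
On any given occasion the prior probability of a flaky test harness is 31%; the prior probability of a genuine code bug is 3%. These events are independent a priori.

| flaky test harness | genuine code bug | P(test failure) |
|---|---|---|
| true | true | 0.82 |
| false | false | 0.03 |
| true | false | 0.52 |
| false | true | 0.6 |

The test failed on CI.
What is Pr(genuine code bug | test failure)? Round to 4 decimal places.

Pr(genuine code bug | test failure) ≈ 0.1020

Enumerate the 4 (flaky test harness, genuine code bug) configurations and weight by the priors:
  P(test failure) = 0.03×0.69×0.97 + 0.6×0.69×0.03 + 0.52×0.31×0.97 + 0.82×0.31×0.03
        = 0.020079 + 0.012420 + 0.156364 + 0.007626 = 0.196489
Configurations with genuine code bug contribute 0.020046, so
  P(genuine code bug | test failure) = 0.020046 / 0.196489 ≈ 0.1020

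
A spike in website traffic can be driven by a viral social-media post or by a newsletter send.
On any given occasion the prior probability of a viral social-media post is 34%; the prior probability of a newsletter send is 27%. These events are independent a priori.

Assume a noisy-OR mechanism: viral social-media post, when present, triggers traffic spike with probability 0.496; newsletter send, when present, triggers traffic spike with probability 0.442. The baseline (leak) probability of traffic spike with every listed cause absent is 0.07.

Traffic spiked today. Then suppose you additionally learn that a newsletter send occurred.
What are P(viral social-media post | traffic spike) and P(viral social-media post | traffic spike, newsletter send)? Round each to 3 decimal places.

P(viral social-media post | traffic spike) ≈ 0.626; P(viral social-media post | traffic spike, newsletter send) ≈ 0.442

Under noisy-OR, P(traffic spike | causes) = 1 − (1−0.07)·∏(1−qᵢ) over the active causes.
Numerator (weight on configurations with viral social-media post): 0.131864 + 0.067790 = 0.199654
Denominator P(traffic spike): 0.07×0.66×0.73 + 0.48106×0.66×0.27 + 0.53128×0.34×0.73 + 0.738454×0.34×0.27 = 0.319105
P(viral social-media post | traffic spike) = 0.199654/0.319105 ≈ 0.626

Now also conditioning on newsletter send=true:
P(traffic spike | newsletter send) = 0.48106*0.66 + 0.738454*0.34 = 0.317500 + 0.251074 = 0.568574
Of this, 0.251074 comes from 0.738454*0.34 (the viral social-media post=true cases).
Hence the posterior is 0.251074/0.568574 ≈ 0.442.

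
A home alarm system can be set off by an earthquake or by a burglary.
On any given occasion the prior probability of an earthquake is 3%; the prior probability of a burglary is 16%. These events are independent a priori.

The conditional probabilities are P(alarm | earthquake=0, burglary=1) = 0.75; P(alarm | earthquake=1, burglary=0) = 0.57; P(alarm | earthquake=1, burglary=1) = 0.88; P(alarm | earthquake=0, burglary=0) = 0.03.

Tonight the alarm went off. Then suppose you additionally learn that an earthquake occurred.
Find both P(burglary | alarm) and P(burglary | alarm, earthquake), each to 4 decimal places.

P(alarm) = 0.03×0.97×0.84 + 0.75×0.97×0.16 + 0.57×0.03×0.84 + 0.88×0.03×0.16 = 0.024444 + 0.116400 + 0.014364 + 0.004224 = 0.159432
Restricting to configurations with burglary present: 0.116400 + 0.004224 = 0.120624.
So P(burglary | alarm) = 0.120624/0.159432 ≈ 0.7566.

With the extra evidence:
Sum P(alarm|·) weighted by the priors over both values of burglary:
  P(alarm | earthquake) = 0.57×0.84 + 0.88×0.16
        = 0.478800 + 0.140800 = 0.619600
Keeping only the burglary-present terms gives 0.140800, so
  P(burglary | alarm, earthquake) = 0.140800 / 0.619600 ≈ 0.2272

P(burglary | alarm) ≈ 0.7566; P(burglary | alarm, earthquake) ≈ 0.2272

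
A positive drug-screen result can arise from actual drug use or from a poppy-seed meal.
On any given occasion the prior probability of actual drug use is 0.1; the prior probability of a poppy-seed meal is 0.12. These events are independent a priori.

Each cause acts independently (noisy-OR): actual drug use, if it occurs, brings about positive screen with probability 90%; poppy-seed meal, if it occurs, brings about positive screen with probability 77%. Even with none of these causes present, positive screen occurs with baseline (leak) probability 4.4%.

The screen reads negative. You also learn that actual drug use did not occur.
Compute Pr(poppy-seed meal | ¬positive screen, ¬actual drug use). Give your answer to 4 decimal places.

Under noisy-OR, P(positive screen | causes) = 1 − (1−0.044)·∏(1−qᵢ) over the active causes.
By total probability over both values of poppy-seed meal:
  P(¬positive screen | ¬actual drug use) = 0.956*0.88 + 0.21988*0.12
        = 0.841280 + 0.026386 = 0.867666
The terms with poppy-seed meal present sum to 0.026386, so
  P(poppy-seed meal | ¬positive screen, ¬actual drug use) = 0.026386 / 0.867666 ≈ 0.0304

Pr(poppy-seed meal | ¬positive screen, ¬actual drug use) ≈ 0.0304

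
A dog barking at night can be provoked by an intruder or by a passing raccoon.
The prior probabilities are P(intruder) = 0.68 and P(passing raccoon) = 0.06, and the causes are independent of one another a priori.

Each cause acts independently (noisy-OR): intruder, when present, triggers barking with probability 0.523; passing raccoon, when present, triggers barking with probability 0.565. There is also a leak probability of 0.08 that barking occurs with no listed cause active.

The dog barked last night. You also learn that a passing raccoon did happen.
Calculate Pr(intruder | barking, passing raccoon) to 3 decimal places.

Under noisy-OR, P(barking | causes) = 1 − (1−0.08)·∏(1−qᵢ) over the active causes.
Enumerate both values of intruder and weight by the priors:
  P(barking | passing raccoon) = 0.5998×0.32 + 0.809105×0.68
        = 0.191936 + 0.550191 = 0.742127
The terms with intruder present sum to 0.550191, so
  P(intruder | barking, passing raccoon) = 0.550191 / 0.742127 ≈ 0.741

Pr(intruder | barking, passing raccoon) ≈ 0.741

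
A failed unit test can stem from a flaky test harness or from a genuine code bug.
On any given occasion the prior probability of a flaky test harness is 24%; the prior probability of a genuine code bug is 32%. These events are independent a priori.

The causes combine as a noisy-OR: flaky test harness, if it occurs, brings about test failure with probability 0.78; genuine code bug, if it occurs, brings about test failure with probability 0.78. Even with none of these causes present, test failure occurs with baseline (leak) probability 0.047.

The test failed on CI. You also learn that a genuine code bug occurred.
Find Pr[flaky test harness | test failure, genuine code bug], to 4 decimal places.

Pr[flaky test harness | test failure, genuine code bug] ≈ 0.2760

Under noisy-OR, P(test failure | causes) = 1 − (1−0.047)·∏(1−qᵢ) over the active causes.
P(test failure | genuine code bug) = 0.79034·0.76 + 0.953875·0.24 = 0.600658 + 0.228930 = 0.829588
Restricting to configurations with flaky test harness present: 0.953875·0.24 = 0.228930.
So P(flaky test harness | test failure, genuine code bug) = 0.228930/0.829588 ≈ 0.2760.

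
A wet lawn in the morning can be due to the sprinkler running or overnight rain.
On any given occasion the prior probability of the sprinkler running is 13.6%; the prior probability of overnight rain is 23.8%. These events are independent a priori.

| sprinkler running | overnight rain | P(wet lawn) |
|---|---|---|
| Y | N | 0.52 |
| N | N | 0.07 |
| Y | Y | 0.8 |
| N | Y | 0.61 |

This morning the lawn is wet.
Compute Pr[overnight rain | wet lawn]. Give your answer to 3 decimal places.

Weight on overnight rain=true, given the evidence: 0.125436 + 0.025894 = 0.151330
The normalizing constant is 0.07·0.864·0.762 + 0.61·0.864·0.238 + 0.52·0.136·0.762 + 0.8·0.136·0.238 = 0.251305
Posterior = 0.151330 / 0.251305 ≈ 0.602

Pr[overnight rain | wet lawn] ≈ 0.602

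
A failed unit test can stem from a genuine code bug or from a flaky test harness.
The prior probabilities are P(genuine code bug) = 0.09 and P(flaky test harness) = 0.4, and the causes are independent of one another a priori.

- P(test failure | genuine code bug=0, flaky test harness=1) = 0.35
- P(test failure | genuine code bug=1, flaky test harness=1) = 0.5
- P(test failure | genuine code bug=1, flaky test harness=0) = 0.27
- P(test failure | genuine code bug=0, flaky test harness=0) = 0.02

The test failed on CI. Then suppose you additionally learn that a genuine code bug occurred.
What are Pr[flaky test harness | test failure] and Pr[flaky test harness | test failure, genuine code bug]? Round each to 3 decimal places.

Pr[flaky test harness | test failure] ≈ 0.851; Pr[flaky test harness | test failure, genuine code bug] ≈ 0.552

P(test failure) = 0.02*0.91*0.6 + 0.35*0.91*0.4 + 0.27*0.09*0.6 + 0.5*0.09*0.4 = 0.010920 + 0.127400 + 0.014580 + 0.018000 = 0.170900
Restricting to configurations with flaky test harness present: 0.127400 + 0.018000 = 0.145400.
P(flaky test harness | test failure) = 0.145400 / 0.170900 ≈ 0.851

Now condition on the additional information:
For the numerator, keep only flaky test harness=true terms: 0.5×0.4 = 0.200000
Normalizer over all consistent configurations: 0.27×0.6 + 0.5×0.4 = 0.362000
Posterior = 0.200000 / 0.362000 ≈ 0.552
— genuine code bug explains away the evidence for flaky test harness.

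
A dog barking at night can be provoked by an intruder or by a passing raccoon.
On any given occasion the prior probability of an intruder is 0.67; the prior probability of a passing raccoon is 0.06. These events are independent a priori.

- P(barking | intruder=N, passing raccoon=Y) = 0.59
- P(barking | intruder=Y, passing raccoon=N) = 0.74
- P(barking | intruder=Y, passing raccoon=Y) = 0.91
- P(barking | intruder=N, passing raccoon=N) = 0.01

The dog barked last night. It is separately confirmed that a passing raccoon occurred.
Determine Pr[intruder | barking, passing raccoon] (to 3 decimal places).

Pr[intruder | barking, passing raccoon] ≈ 0.758

P(barking | passing raccoon) = 0.59×0.33 + 0.91×0.67 = 0.194700 + 0.609700 = 0.804400
Restricting to configurations with intruder present: 0.91×0.67 = 0.609700.
So P(intruder | barking, passing raccoon) = 0.609700/0.804400 ≈ 0.758.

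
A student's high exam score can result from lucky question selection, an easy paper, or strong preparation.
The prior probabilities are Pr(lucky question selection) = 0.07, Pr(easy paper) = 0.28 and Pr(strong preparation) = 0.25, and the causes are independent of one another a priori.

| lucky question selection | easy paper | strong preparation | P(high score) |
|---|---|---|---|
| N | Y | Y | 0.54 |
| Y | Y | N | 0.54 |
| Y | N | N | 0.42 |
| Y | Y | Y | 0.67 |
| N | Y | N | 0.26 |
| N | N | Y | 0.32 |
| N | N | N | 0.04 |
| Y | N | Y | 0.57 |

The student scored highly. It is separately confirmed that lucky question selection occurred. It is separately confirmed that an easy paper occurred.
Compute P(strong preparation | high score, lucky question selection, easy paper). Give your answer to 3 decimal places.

Numerator (weight on configurations with strong preparation): 0.67·0.25 = 0.167500
The normalizing constant is 0.54·0.75 + 0.67·0.25 = 0.572500
P(strong preparation | high score, lucky question selection, easy paper) = 0.167500/0.572500 ≈ 0.293

P(strong preparation | high score, lucky question selection, easy paper) ≈ 0.293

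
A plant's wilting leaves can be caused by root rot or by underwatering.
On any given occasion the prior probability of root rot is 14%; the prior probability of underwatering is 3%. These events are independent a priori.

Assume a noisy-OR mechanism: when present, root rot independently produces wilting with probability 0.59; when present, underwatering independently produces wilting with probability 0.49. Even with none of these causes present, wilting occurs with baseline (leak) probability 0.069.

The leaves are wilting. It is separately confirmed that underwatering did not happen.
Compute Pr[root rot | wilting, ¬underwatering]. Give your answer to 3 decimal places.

Under noisy-OR, P(wilting | causes) = 1 − (1−0.069)·∏(1−qᵢ) over the active causes.
P(wilting | ¬underwatering) = 0.069×0.86 + 0.61829×0.14 = 0.059340 + 0.086561 = 0.145901
Restricting to configurations with root rot present: 0.61829×0.14 = 0.086561.
So P(root rot | wilting, ¬underwatering) = 0.086561/0.145901 ≈ 0.593.

Pr[root rot | wilting, ¬underwatering] ≈ 0.593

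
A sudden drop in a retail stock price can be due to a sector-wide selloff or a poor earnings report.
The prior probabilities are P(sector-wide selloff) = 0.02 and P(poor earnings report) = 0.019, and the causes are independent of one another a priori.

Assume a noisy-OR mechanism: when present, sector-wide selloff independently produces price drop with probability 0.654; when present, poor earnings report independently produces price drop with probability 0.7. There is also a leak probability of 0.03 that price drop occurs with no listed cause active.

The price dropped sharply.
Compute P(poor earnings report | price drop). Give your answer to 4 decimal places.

P(poor earnings report | price drop) ≈ 0.2444

Under noisy-OR, P(price drop | causes) = 1 − (1−0.03)·∏(1−qᵢ) over the active causes.
Sum P(price drop|·) weighted by the priors over the 4 (sector-wide selloff, poor earnings report) configurations:
  P(price drop) = 0.03×0.98×0.981 + 0.709×0.98×0.019 + 0.66438×0.02×0.981 + 0.899314×0.02×0.019
        = 0.028841 + 0.013202 + 0.013035 + 0.000342 = 0.055420
Configurations with poor earnings report contribute 0.013544, so
  P(poor earnings report | price drop) = 0.013544 / 0.055420 ≈ 0.2444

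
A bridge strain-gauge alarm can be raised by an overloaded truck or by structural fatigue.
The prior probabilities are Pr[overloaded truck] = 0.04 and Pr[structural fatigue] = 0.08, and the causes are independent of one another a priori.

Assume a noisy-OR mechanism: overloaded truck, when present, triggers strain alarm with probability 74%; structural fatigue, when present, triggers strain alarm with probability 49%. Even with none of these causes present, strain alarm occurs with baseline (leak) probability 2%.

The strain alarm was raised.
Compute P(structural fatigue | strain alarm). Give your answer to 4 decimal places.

Under noisy-OR, P(strain alarm | causes) = 1 − (1−0.02)·∏(1−qᵢ) over the active causes.
For the numerator, keep only structural fatigue=true terms: 0.038415 + 0.002784 = 0.041199
The normalizing constant is 0.02×0.96×0.92 + 0.5002×0.96×0.08 + 0.7452×0.04×0.92 + 0.870052×0.04×0.08 = 0.086286
Posterior = 0.041199 / 0.086286 ≈ 0.4775

P(structural fatigue | strain alarm) ≈ 0.4775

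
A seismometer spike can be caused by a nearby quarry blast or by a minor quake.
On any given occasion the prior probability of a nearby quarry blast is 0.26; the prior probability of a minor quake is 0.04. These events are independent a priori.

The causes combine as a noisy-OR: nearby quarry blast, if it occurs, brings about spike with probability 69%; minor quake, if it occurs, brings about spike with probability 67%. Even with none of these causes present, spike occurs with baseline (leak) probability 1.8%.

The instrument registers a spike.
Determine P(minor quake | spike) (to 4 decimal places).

Under noisy-OR, P(spike | causes) = 1 − (1−0.018)·∏(1−qᵢ) over the active causes.
P(spike) = 0.018*0.74*0.96 + 0.67594*0.74*0.04 + 0.69558*0.26*0.96 + 0.899541*0.26*0.04 = 0.012787 + 0.020008 + 0.173617 + 0.009355 = 0.215767
Of this, 0.029363 comes from 0.020008 + 0.009355 (the minor quake=true cases).
Hence the posterior is 0.029363/0.215767 ≈ 0.1361.

P(minor quake | spike) ≈ 0.1361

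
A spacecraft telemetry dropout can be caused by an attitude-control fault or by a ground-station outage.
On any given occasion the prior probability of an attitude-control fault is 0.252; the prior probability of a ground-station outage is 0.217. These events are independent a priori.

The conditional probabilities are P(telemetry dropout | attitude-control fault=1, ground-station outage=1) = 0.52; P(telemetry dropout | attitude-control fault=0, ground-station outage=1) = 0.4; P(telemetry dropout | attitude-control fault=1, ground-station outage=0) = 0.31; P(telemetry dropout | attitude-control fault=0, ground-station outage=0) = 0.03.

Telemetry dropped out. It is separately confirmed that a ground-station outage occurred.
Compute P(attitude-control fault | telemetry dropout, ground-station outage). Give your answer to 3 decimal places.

Enumerate both values of attitude-control fault and weight by the priors:
  P(telemetry dropout | ground-station outage) = 0.4*0.748 + 0.52*0.252
        = 0.299200 + 0.131040 = 0.430240
Configurations with attitude-control fault contribute 0.131040, so
  P(attitude-control fault | telemetry dropout, ground-station outage) = 0.131040 / 0.430240 ≈ 0.305

P(attitude-control fault | telemetry dropout, ground-station outage) ≈ 0.305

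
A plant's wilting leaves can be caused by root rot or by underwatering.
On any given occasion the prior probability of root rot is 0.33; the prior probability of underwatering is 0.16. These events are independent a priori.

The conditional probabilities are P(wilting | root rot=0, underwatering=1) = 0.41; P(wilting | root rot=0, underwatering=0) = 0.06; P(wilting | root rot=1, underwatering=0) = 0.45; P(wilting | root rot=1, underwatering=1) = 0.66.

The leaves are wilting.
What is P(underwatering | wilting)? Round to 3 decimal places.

P(underwatering | wilting) ≈ 0.332

P(wilting) = 0.06·0.67·0.84 + 0.41·0.67·0.16 + 0.45·0.33·0.84 + 0.66·0.33·0.16 = 0.033768 + 0.043952 + 0.124740 + 0.034848 = 0.237308
Of this, 0.078800 comes from 0.043952 + 0.034848 (the underwatering=true cases).
P(underwatering | wilting) = 0.078800 / 0.237308 ≈ 0.332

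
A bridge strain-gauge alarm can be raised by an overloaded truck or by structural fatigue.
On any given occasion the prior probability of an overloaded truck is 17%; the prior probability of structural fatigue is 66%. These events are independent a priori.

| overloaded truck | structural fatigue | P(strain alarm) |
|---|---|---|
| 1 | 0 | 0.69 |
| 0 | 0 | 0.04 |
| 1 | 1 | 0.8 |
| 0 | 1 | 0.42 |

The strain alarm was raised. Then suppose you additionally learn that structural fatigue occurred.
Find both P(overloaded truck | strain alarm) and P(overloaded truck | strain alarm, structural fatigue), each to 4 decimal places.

P(strain alarm) = 0.04·0.83·0.34 + 0.42·0.83·0.66 + 0.69·0.17·0.34 + 0.8·0.17·0.66 = 0.011288 + 0.230076 + 0.039882 + 0.089760 = 0.371006
Restricting to configurations with overloaded truck present: 0.039882 + 0.089760 = 0.129642.
P(overloaded truck | strain alarm) = 0.129642 / 0.371006 ≈ 0.3494

Now also conditioning on structural fatigue=true:
Sum P(strain alarm|·) weighted by the priors over both values of overloaded truck:
  P(strain alarm | structural fatigue) = 0.42·0.83 + 0.8·0.17
        = 0.348600 + 0.136000 = 0.484600
Keeping only the overloaded truck-present terms gives 0.136000, so
  P(overloaded truck | strain alarm, structural fatigue) = 0.136000 / 0.484600 ≈ 0.2806
— structural fatigue explains away the evidence for overloaded truck.

P(overloaded truck | strain alarm) ≈ 0.3494; P(overloaded truck | strain alarm, structural fatigue) ≈ 0.2806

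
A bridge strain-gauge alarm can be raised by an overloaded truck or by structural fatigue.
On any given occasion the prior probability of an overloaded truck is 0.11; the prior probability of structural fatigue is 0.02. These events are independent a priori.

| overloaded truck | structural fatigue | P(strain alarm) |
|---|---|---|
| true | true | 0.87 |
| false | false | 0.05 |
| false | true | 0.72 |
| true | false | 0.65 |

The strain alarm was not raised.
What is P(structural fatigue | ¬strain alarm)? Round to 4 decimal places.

P(structural fatigue | ¬strain alarm) ≈ 0.0060

By total probability over the 4 (overloaded truck, structural fatigue) configurations:
  P(¬strain alarm) = 0.95·0.89·0.98 + 0.28·0.89·0.02 + 0.35·0.11·0.98 + 0.13·0.11·0.02
        = 0.828590 + 0.004984 + 0.037730 + 0.000286 = 0.871590
Configurations with structural fatigue contribute 0.005270, so
  P(structural fatigue | ¬strain alarm) = 0.005270 / 0.871590 ≈ 0.0060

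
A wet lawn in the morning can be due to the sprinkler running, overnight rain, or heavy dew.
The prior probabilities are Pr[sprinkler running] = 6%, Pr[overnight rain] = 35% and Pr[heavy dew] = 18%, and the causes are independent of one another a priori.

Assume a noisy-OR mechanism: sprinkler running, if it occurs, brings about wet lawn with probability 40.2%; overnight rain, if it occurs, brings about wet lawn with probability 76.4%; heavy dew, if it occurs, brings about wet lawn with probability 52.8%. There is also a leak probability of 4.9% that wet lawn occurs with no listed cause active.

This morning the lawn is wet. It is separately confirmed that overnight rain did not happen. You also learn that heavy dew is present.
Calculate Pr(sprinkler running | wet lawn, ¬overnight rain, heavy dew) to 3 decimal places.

Pr(sprinkler running | wet lawn, ¬overnight rain, heavy dew) ≈ 0.078

Under noisy-OR, P(wet lawn | causes) = 1 − (1−0.049)·∏(1−qᵢ) over the active causes.
P(wet lawn | ¬overnight rain, heavy dew) = 0.551128×0.94 + 0.731575×0.06 = 0.518060 + 0.043894 = 0.561954
Of this, 0.043894 comes from 0.731575×0.06 (the sprinkler running=true cases).
So P(sprinkler running | wet lawn, ¬overnight rain, heavy dew) = 0.043894/0.561954 ≈ 0.078.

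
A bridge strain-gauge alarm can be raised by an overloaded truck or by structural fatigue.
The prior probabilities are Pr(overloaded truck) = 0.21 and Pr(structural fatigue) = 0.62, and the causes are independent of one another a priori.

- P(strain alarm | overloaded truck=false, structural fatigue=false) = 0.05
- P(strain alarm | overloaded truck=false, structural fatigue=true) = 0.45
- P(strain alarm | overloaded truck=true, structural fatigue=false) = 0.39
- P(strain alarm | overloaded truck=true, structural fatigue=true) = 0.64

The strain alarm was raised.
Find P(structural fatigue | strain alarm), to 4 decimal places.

P(structural fatigue | strain alarm) ≈ 0.8681

Numerator (weight on configurations with structural fatigue): 0.220410 + 0.083328 = 0.303738
The normalizing constant is 0.05*0.79*0.38 + 0.45*0.79*0.62 + 0.39*0.21*0.38 + 0.64*0.21*0.62 = 0.349870
Posterior = 0.303738 / 0.349870 ≈ 0.8681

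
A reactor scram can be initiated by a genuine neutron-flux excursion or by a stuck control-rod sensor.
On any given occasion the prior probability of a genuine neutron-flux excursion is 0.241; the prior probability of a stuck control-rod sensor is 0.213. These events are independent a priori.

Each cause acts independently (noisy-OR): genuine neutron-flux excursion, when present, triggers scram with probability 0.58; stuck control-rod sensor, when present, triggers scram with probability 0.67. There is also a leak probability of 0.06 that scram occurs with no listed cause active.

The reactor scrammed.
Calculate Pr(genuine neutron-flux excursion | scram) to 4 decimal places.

Under noisy-OR, P(scram | causes) = 1 − (1−0.06)·∏(1−qᵢ) over the active causes.
Enumerate the 4 (genuine neutron-flux excursion, stuck control-rod sensor) configurations and weight by the priors:
  P(scram) = 0.06·0.759·0.787 + 0.6898·0.759·0.213 + 0.6052·0.241·0.787 + 0.869716·0.241·0.213
        = 0.035840 + 0.111518 + 0.114786 + 0.044645 = 0.306789
Configurations with genuine neutron-flux excursion contribute 0.159431, so
  P(genuine neutron-flux excursion | scram) = 0.159431 / 0.306789 ≈ 0.5197

Pr(genuine neutron-flux excursion | scram) ≈ 0.5197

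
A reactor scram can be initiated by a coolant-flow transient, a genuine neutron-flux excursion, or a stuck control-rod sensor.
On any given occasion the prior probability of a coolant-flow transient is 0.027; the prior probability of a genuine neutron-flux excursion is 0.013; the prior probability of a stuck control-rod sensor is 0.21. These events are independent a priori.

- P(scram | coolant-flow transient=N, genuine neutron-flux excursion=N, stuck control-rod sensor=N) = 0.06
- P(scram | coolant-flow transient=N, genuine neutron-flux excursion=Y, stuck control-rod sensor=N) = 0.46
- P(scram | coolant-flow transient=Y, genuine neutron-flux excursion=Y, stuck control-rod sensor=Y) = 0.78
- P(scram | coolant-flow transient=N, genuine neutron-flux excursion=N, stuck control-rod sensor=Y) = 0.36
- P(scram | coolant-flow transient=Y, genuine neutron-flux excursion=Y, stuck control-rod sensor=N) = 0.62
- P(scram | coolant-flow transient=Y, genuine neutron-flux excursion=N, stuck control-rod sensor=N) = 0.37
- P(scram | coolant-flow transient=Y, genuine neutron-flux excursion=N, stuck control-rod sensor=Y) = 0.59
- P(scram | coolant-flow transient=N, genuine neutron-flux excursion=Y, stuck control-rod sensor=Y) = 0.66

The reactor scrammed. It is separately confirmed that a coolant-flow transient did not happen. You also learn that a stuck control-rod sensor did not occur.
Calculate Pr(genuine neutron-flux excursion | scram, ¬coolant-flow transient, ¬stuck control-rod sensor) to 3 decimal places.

Sum P(scram|·) weighted by the priors over both values of genuine neutron-flux excursion:
  P(scram | ¬coolant-flow transient, ¬stuck control-rod sensor) = 0.06×0.987 + 0.46×0.013
        = 0.059220 + 0.005980 = 0.065200
The terms with genuine neutron-flux excursion present sum to 0.005980, so
  P(genuine neutron-flux excursion | scram, ¬coolant-flow transient, ¬stuck control-rod sensor) = 0.005980 / 0.065200 ≈ 0.092

Pr(genuine neutron-flux excursion | scram, ¬coolant-flow transient, ¬stuck control-rod sensor) ≈ 0.092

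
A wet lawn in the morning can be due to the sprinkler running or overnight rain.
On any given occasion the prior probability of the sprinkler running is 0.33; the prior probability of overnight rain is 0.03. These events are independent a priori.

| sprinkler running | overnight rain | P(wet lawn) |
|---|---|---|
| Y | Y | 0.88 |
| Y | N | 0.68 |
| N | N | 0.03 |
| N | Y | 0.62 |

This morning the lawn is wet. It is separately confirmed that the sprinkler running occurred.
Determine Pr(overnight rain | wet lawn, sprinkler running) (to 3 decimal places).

Pr(overnight rain | wet lawn, sprinkler running) ≈ 0.038

Sum P(wet lawn|·) weighted by the priors over both values of overnight rain:
  P(wet lawn | sprinkler running) = 0.68·0.97 + 0.88·0.03
        = 0.659600 + 0.026400 = 0.686000
Configurations with overnight rain contribute 0.026400, so
  P(overnight rain | wet lawn, sprinkler running) = 0.026400 / 0.686000 ≈ 0.038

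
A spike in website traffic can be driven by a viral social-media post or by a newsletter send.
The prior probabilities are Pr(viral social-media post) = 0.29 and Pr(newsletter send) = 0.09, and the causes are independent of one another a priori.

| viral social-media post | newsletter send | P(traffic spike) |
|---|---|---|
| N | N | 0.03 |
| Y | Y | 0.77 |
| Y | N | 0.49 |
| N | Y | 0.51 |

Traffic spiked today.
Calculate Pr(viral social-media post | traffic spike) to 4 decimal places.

Pr(viral social-media post | traffic spike) ≈ 0.7419

Numerator (weight on configurations with viral social-media post): 0.129311 + 0.020097 = 0.149408
Denominator P(traffic spike): 0.03*0.71*0.91 + 0.51*0.71*0.09 + 0.49*0.29*0.91 + 0.77*0.29*0.09 = 0.201380
Posterior = 0.149408 / 0.201380 ≈ 0.7419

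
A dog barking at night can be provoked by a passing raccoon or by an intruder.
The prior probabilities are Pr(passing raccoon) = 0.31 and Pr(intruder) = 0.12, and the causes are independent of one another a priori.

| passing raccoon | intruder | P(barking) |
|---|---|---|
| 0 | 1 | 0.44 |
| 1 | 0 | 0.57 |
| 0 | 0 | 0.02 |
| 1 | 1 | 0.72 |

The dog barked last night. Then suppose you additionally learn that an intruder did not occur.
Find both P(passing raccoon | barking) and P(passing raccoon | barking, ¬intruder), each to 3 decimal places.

P(passing raccoon | barking) ≈ 0.790; P(passing raccoon | barking, ¬intruder) ≈ 0.928

Weight on passing raccoon=true, given the evidence: 0.155496 + 0.026784 = 0.182280
Denominator P(barking): 0.02*0.69*0.88 + 0.44*0.69*0.12 + 0.57*0.31*0.88 + 0.72*0.31*0.12 = 0.230856
P(passing raccoon | barking) = 0.182280/0.230856 ≈ 0.790

With the extra evidence:
For the numerator, keep only passing raccoon=true terms: 0.57×0.31 = 0.176700
Denominator P(barking | ¬intruder): 0.02×0.69 + 0.57×0.31 = 0.190500
P(passing raccoon | barking, ¬intruder) = 0.176700/0.190500 ≈ 0.928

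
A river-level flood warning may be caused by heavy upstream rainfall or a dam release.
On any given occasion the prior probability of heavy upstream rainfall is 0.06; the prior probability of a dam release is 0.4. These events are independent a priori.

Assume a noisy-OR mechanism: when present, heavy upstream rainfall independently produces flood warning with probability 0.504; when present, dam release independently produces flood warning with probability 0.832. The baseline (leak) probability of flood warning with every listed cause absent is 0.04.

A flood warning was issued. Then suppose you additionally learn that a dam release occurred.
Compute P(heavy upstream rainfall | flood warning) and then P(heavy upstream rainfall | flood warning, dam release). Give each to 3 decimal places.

Under noisy-OR, P(flood warning | causes) = 1 − (1−0.04)·∏(1−qᵢ) over the active causes.
Enumerate the 4 (heavy upstream rainfall, dam release) configurations and weight by the priors:
  P(flood warning) = 0.04*0.94*0.6 + 0.83872*0.94*0.4 + 0.52384*0.06*0.6 + 0.920005*0.06*0.4
        = 0.022560 + 0.315359 + 0.018858 + 0.022080 = 0.378857
Configurations with heavy upstream rainfall contribute 0.040938, so
  P(heavy upstream rainfall | flood warning) = 0.040938 / 0.378857 ≈ 0.108

Now condition on the additional information:
Sum P(flood warning|·) weighted by the priors over both values of heavy upstream rainfall:
  P(flood warning | dam release) = 0.83872×0.94 + 0.920005×0.06
        = 0.788397 + 0.055200 = 0.843597
Keeping only the heavy upstream rainfall-present terms gives 0.055200, so
  P(heavy upstream rainfall | flood warning, dam release) = 0.055200 / 0.843597 ≈ 0.065
Conditioning on dam release lowers the posterior on heavy upstream rainfall: the classic explaining-away effect in a common-effect structure.

P(heavy upstream rainfall | flood warning) ≈ 0.108; P(heavy upstream rainfall | flood warning, dam release) ≈ 0.065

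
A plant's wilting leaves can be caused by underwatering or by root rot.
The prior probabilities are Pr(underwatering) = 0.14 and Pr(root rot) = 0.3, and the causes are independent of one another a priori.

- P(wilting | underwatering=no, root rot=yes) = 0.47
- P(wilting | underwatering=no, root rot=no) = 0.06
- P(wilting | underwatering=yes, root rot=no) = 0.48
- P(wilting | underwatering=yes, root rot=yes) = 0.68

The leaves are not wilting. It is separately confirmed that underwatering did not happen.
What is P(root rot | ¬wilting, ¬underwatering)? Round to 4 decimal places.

P(¬wilting | ¬underwatering) = 0.94×0.7 + 0.53×0.3 = 0.658000 + 0.159000 = 0.817000
The root rot-present share is 0.53×0.3 = 0.159000.
So P(root rot | ¬wilting, ¬underwatering) = 0.159000/0.817000 ≈ 0.1946.

P(root rot | ¬wilting, ¬underwatering) ≈ 0.1946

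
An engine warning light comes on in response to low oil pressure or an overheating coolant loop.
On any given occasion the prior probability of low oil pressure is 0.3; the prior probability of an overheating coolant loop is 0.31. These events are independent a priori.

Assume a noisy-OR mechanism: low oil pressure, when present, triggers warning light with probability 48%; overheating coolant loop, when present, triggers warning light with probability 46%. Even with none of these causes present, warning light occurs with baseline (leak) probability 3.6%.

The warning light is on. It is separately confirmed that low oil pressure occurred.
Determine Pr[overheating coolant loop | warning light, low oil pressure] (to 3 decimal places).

Pr[overheating coolant loop | warning light, low oil pressure] ≈ 0.397

Under noisy-OR, P(warning light | causes) = 1 − (1−0.036)·∏(1−qᵢ) over the active causes.
Sum P(warning light|·) weighted by the priors over both values of overheating coolant loop:
  P(warning light | low oil pressure) = 0.49872×0.69 + 0.729309×0.31
        = 0.344117 + 0.226086 = 0.570203
The terms with overheating coolant loop present sum to 0.226086, so
  P(overheating coolant loop | warning light, low oil pressure) = 0.226086 / 0.570203 ≈ 0.397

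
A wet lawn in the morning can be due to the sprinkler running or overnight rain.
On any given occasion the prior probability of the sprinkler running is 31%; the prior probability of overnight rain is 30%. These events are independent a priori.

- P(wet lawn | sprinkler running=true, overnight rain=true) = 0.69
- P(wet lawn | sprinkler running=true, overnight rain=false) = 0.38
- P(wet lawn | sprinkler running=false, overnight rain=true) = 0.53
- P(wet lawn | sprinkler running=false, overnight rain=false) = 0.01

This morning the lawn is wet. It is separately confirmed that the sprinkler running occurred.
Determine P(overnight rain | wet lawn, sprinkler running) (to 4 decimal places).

Weight on overnight rain=true, given the evidence: 0.69·0.3 = 0.207000
The normalizing constant is 0.38·0.7 + 0.69·0.3 = 0.473000
Posterior = 0.207000 / 0.473000 ≈ 0.4376

P(overnight rain | wet lawn, sprinkler running) ≈ 0.4376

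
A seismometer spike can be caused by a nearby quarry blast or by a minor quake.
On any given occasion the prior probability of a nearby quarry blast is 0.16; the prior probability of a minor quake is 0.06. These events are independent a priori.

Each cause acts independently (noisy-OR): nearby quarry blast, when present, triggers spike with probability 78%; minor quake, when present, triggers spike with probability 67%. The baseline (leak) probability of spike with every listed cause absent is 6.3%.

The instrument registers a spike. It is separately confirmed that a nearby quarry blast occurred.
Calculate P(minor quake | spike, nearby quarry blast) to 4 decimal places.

P(minor quake | spike, nearby quarry blast) ≈ 0.0697

Under noisy-OR, P(spike | causes) = 1 − (1−0.063)·∏(1−qᵢ) over the active causes.
Weight on minor quake=true, given the evidence: 0.931974×0.06 = 0.055918
Denominator P(spike | nearby quarry blast): 0.79386×0.94 + 0.931974×0.06 = 0.802146
P(minor quake | spike, nearby quarry blast) = 0.055918/0.802146 ≈ 0.0697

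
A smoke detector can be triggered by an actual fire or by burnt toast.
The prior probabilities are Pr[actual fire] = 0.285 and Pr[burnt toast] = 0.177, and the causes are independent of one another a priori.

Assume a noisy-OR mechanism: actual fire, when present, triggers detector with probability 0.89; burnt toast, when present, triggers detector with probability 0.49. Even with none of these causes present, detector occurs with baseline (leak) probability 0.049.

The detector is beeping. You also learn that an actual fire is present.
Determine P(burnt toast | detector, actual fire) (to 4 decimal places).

P(burnt toast | detector, actual fire) ≈ 0.1853

Under noisy-OR, P(detector | causes) = 1 − (1−0.049)·∏(1−qᵢ) over the active causes.
P(detector | actual fire) = 0.89539*0.823 + 0.946649*0.177 = 0.736906 + 0.167557 = 0.904463
The burnt toast-present share is 0.946649*0.177 = 0.167557.
Hence the posterior is 0.167557/0.904463 ≈ 0.1853.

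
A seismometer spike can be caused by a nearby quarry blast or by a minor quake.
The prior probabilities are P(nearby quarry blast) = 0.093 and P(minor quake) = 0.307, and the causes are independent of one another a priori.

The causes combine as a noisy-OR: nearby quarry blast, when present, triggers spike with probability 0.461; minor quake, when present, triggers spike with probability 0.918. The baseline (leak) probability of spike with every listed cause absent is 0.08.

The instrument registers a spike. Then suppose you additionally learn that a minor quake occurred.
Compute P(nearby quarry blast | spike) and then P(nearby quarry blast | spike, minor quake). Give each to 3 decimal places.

Under noisy-OR, P(spike | causes) = 1 − (1−0.08)·∏(1−qᵢ) over the active causes.
Sum P(spike|·) weighted by the priors over the 4 (nearby quarry blast, minor quake) configurations:
  P(spike) = 0.08*0.907*0.693 + 0.92456*0.907*0.307 + 0.50412*0.093*0.693 + 0.959338*0.093*0.307
        = 0.050284 + 0.257443 + 0.032490 + 0.027390 = 0.367607
Keeping only the nearby quarry blast-present terms gives 0.059880, so
  P(nearby quarry blast | spike) = 0.059880 / 0.367607 ≈ 0.163

Now condition on the additional information:
P(spike | minor quake) = 0.92456×0.907 + 0.959338×0.093 = 0.838576 + 0.089218 = 0.927794
Of this, 0.089218 comes from 0.959338×0.093 (the nearby quarry blast=true cases).
Hence the posterior is 0.089218/0.927794 ≈ 0.096.
This is intercausal reasoning (explaining away): once minor quake accounts for the spike, nearby quarry blast becomes less likely.

P(nearby quarry blast | spike) ≈ 0.163; P(nearby quarry blast | spike, minor quake) ≈ 0.096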